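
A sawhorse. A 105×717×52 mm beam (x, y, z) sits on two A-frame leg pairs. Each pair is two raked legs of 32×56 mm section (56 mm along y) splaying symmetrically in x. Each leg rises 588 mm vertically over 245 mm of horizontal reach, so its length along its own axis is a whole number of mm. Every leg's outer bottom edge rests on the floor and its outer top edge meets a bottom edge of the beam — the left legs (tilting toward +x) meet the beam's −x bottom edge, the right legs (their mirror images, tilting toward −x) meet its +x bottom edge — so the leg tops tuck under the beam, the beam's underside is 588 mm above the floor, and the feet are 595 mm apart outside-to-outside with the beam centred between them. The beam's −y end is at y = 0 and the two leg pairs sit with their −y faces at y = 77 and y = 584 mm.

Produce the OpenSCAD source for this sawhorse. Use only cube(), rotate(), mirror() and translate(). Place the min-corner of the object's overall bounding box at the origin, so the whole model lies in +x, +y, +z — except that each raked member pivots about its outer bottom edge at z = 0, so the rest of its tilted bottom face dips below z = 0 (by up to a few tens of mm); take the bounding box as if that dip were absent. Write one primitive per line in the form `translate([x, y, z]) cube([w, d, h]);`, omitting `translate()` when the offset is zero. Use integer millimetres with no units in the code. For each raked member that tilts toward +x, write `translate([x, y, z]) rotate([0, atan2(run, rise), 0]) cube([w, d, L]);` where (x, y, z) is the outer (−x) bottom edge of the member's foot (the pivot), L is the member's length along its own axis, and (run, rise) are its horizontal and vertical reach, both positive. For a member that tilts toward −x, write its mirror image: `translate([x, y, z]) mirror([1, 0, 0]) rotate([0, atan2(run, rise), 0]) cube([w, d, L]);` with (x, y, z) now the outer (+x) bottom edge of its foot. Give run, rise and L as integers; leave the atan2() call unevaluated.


// leg length = √(245² + 588²) = 637
// right-leg outer foot x = 2·245 + 105 = 595
// beam min-corner = (245, 0, 588)
translate([245, 0, 588]) cube([105, 717, 52]);
translate([0, 77, 0]) rotate([0, atan2(245, 588), 0]) cube([32, 56, 637]);
translate([595, 77, 0]) mirror([1, 0, 0]) rotate([0, atan2(245, 588), 0]) cube([32, 56, 637]);
translate([0, 584, 0]) rotate([0, atan2(245, 588), 0]) cube([32, 56, 637]);
translate([595, 584, 0]) mirror([1, 0, 0]) rotate([0, atan2(245, 588), 0]) cube([32, 56, 637]);


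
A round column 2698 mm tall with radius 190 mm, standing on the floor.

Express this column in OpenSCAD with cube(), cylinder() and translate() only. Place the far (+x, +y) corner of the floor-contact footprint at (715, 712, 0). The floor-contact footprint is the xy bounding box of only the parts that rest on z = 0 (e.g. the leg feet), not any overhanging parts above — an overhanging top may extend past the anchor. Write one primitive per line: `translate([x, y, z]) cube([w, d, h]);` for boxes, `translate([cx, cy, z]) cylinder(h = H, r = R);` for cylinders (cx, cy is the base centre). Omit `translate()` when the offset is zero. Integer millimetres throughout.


translate([525, 522, 0]) cylinder(h = 2698, r = 190);


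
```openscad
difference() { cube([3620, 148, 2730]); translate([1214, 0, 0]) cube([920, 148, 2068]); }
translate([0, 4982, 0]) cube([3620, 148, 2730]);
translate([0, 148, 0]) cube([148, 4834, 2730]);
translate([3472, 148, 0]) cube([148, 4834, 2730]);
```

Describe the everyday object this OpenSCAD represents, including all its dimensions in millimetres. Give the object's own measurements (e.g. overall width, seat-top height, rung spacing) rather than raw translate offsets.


A single room: four walls, each 2730 mm tall and 148 mm thick, enclosing an outside footprint 3620×5130 mm (x × y), no floor or roof. The front and back walls (−y and +y sides) run the full x-width; the side walls fit between their inner faces. A door opening 920 mm wide and 2068 mm tall is cut through the front wall from the floor up, its −x edge 1214 mm from the wall's −x end.


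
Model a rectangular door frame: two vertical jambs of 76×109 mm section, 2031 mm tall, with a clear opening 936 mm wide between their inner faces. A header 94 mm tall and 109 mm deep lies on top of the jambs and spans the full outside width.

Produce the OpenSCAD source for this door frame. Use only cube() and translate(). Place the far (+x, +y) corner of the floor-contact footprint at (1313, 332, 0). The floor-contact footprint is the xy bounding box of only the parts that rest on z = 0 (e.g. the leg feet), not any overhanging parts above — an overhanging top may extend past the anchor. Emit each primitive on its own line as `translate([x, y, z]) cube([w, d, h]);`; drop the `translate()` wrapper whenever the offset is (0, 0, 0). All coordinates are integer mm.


translate([225, 223, 0]) cube([76, 109, 2031]);
translate([1237, 223, 0]) cube([76, 109, 2031]);
translate([225, 223, 2031]) cube([1088, 109, 94]);


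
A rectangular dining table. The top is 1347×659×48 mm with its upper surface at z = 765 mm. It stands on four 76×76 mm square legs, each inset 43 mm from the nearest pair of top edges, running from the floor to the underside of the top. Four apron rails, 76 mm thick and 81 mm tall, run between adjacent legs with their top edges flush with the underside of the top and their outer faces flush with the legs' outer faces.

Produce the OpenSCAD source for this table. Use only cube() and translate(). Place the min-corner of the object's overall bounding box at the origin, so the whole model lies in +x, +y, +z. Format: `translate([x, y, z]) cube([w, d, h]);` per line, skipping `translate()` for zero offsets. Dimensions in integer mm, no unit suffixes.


// leg_h = 765 - 48 = 717
// apron z = 717 - 81 = 636
translate([0, 0, 717]) cube([1347, 659, 48]);
translate([43, 43, 0]) cube([76, 76, 717]);
translate([1228, 43, 0]) cube([76, 76, 717]);
translate([43, 540, 0]) cube([76, 76, 717]);
translate([1228, 540, 0]) cube([76, 76, 717]);
translate([119, 43, 636]) cube([1109, 76, 81]);
translate([119, 540, 636]) cube([1109, 76, 81]);
translate([43, 119, 636]) cube([76, 421, 81]);
translate([1228, 119, 636]) cube([76, 421, 81]);


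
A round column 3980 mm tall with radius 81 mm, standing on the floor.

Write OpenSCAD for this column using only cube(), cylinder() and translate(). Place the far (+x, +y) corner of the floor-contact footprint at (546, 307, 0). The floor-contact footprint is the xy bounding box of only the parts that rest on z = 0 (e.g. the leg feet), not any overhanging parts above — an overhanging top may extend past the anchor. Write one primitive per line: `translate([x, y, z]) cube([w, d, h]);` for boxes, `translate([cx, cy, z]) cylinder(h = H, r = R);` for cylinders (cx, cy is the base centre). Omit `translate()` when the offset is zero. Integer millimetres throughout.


translate([465, 226, 0]) cylinder(h = 3980, r = 81);


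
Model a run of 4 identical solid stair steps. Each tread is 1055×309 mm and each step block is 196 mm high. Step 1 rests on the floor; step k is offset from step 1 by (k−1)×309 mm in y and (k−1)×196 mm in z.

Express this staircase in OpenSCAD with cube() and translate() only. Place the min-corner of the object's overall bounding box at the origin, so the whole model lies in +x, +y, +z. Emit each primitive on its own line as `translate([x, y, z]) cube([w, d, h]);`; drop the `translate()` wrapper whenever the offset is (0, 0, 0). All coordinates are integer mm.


cube([1055, 309, 196]);
translate([0, 309, 196]) cube([1055, 309, 196]);
translate([0, 618, 392]) cube([1055, 309, 196]);
translate([0, 927, 588]) cube([1055, 309, 196]);


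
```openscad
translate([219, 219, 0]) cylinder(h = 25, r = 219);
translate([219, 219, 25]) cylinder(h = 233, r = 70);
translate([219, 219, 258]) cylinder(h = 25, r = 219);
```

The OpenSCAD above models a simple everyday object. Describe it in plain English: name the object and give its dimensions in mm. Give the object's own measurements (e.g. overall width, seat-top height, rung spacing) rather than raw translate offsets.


A spool: two coaxial disc flanges of radius 219 mm and thickness 25 mm, joined by a core cylinder of radius 70 mm and height 233 mm. The lower flange rests on z = 0 and the three cylinders share a vertical axis.


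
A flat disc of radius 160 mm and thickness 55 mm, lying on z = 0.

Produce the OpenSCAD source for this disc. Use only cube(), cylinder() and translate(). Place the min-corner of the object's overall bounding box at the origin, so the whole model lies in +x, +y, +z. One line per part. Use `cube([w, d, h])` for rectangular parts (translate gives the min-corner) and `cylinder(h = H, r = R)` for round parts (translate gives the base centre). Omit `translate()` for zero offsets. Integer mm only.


translate([160, 160, 0]) cylinder(h = 55, r = 160);


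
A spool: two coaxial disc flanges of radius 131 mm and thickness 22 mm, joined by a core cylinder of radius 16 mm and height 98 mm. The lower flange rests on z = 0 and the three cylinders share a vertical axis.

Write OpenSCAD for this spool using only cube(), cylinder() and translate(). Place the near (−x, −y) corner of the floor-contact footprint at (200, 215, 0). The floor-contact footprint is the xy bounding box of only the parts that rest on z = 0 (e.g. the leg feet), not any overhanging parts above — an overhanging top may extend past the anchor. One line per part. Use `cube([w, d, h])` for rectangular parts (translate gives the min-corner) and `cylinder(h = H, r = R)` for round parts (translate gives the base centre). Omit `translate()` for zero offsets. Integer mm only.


translate([331, 346, 0]) cylinder(h = 22, r = 131);
translate([331, 346, 22]) cylinder(h = 98, r = 16);
translate([331, 346, 120]) cylinder(h = 22, r = 131);


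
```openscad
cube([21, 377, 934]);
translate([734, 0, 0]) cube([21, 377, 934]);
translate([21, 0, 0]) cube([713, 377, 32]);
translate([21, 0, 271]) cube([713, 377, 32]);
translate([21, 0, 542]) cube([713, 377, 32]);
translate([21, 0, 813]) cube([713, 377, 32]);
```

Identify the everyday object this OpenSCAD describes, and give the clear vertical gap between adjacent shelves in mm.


A bookshelf. The clear shelf gap is 239 mm.

Two tall side panels with 4 horizontal boards between them — a bookshelf. The first two shelf undersides are at z = 0 and z = 271; with shelf thickness 32, the clear gap is 271 − 0 − 32 = 239 mm.


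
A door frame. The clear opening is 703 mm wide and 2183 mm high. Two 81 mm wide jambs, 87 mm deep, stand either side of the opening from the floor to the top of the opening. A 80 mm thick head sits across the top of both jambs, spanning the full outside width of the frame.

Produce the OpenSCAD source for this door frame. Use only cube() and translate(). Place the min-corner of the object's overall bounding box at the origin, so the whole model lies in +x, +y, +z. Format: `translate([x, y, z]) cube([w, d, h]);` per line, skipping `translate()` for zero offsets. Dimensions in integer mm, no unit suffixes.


cube([81, 87, 2183]);
translate([784, 0, 0]) cube([81, 87, 2183]);
translate([0, 0, 2183]) cube([865, 87, 80]);


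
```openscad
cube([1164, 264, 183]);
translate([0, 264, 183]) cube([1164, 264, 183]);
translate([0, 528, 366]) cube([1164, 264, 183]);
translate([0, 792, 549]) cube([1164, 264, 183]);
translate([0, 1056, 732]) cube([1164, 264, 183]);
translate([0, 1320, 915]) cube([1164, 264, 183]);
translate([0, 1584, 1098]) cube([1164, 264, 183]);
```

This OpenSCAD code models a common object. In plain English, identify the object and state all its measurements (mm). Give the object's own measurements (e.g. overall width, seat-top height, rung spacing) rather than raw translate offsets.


A straight staircase of 7 solid steps. Each step is 1164 mm wide (x), 264 mm deep (y, the going) and 183 mm tall (the rise). The first step rests on the floor; each subsequent step sits one going further in +y and one rise higher in +z, directly behind and above the previous step with no overlap.


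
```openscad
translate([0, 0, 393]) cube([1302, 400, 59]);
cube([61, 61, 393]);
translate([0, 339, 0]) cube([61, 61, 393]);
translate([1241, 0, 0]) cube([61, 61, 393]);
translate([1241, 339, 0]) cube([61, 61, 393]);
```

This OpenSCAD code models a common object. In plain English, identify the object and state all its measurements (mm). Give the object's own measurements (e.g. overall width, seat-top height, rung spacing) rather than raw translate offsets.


A long wooden bench with a 1302 mm (x) × 400 mm (y) seat, 59 mm thick, its top surface 452 mm above the floor. Four 61 mm square legs at the seat corners, flush with the edges, run from z = 0 to the seat underside.


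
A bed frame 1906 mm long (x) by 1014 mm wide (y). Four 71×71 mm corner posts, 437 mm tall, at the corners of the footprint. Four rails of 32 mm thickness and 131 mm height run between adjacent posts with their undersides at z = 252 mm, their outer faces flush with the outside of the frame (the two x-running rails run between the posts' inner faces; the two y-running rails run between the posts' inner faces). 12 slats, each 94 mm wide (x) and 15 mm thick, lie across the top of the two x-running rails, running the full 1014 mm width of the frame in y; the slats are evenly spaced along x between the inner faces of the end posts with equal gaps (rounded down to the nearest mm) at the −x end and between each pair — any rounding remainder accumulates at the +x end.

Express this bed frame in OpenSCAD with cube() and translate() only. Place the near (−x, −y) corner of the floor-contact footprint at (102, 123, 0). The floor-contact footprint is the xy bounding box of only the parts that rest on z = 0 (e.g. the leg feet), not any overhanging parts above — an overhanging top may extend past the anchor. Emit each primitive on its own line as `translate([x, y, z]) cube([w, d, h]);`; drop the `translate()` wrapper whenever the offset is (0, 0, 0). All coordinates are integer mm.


// slat z = rail_z + rail_h = 252 + 131 = 383
// slat gap = ⌊(1764 − 12·94) / 13⌋ = 48
translate([102, 123, 0]) cube([71, 71, 437]);
translate([102, 1066, 0]) cube([71, 71, 437]);
translate([1937, 123, 0]) cube([71, 71, 437]);
translate([1937, 1066, 0]) cube([71, 71, 437]);
translate([173, 123, 252]) cube([1764, 32, 131]);
translate([173, 1105, 252]) cube([1764, 32, 131]);
translate([102, 194, 252]) cube([32, 872, 131]);
translate([1976, 194, 252]) cube([32, 872, 131]);
translate([221, 123, 383]) cube([94, 1014, 15]);
translate([363, 123, 383]) cube([94, 1014, 15]);
translate([505, 123, 383]) cube([94, 1014, 15]);
translate([647, 123, 383]) cube([94, 1014, 15]);
translate([789, 123, 383]) cube([94, 1014, 15]);
translate([931, 123, 383]) cube([94, 1014, 15]);
translate([1073, 123, 383]) cube([94, 1014, 15]);
translate([1215, 123, 383]) cube([94, 1014, 15]);
translate([1357, 123, 383]) cube([94, 1014, 15]);
translate([1499, 123, 383]) cube([94, 1014, 15]);
translate([1641, 123, 383]) cube([94, 1014, 15]);
translate([1783, 123, 383]) cube([94, 1014, 15]);


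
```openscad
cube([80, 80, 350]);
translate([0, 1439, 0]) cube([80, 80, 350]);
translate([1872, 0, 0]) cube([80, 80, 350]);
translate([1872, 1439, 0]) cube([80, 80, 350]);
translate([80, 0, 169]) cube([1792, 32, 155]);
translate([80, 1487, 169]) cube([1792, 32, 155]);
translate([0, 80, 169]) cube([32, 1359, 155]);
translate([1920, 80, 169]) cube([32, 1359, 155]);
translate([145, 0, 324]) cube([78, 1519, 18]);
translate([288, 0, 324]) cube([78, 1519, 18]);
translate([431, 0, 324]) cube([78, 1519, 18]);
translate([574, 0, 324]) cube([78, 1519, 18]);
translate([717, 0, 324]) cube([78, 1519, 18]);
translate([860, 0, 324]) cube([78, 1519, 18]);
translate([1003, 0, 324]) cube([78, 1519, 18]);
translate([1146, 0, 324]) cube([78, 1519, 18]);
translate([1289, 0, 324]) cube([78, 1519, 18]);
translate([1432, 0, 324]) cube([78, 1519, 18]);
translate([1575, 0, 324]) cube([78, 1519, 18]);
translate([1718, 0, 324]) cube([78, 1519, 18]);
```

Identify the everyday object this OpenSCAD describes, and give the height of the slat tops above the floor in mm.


A bed frame. The slat-top height is 342 mm.

Four posts, four rails, and a row of slats — a bed frame. Slats sit on the rails at z = 169 + 155 = 324; with slat thickness 18, the top is 342 mm.


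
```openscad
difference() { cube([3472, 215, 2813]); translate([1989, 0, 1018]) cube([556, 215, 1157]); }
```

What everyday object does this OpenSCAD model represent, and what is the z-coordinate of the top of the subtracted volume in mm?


A wall with a window opening. The window head height is 2175 mm.

A wall with a rectangular opening subtracted — a window. Sill at z = 1018, opening 1157 mm tall, so the head is at 1018 + 1157 = 2175 mm.


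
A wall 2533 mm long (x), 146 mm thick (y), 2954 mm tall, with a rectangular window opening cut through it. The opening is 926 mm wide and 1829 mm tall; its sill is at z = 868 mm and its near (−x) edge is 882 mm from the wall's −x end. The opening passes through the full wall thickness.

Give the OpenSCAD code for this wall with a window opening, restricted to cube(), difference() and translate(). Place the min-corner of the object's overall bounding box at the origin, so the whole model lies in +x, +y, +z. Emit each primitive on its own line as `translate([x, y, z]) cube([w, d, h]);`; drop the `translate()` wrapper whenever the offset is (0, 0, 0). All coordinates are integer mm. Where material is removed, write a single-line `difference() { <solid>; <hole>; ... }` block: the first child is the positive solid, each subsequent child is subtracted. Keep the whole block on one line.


difference() { cube([2533, 146, 2954]); translate([882, 0, 868]) cube([926, 146, 1829]); }


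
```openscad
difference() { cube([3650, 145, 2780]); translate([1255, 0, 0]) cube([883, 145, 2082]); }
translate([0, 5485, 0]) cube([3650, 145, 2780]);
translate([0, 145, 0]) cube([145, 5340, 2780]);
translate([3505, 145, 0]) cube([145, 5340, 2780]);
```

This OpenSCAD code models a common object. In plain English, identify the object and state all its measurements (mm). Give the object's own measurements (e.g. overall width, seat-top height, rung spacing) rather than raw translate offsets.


A single room: four walls, each 2780 mm tall and 145 mm thick, enclosing an outside footprint 3650×5630 mm (x × y), no floor or roof. The front and back walls (−y and +y sides) run the full x-width; the side walls fit between their inner faces. A door opening 883 mm wide and 2082 mm tall is cut through the front wall from the floor up, its −x edge 1255 mm from the wall's −x end.


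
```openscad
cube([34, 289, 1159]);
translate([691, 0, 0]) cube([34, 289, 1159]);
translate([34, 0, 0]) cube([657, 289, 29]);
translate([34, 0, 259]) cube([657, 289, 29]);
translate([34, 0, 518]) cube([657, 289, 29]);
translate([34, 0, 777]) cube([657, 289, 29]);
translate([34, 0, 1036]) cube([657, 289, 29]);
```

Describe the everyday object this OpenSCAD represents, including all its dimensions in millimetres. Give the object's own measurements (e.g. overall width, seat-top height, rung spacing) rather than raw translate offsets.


An open bookshelf. Two side panels, each 34 mm thick, 289 mm deep and 1159 mm tall, stand 725 mm apart (outside-to-outside). Between them sit 5 shelves, each 29 mm thick and 289 mm deep, spanning the full gap between the sides. The bottom shelf rests on the floor (its underside at z = 0) and the clear gap between one shelf's top and the next shelf's underside is 230 mm.


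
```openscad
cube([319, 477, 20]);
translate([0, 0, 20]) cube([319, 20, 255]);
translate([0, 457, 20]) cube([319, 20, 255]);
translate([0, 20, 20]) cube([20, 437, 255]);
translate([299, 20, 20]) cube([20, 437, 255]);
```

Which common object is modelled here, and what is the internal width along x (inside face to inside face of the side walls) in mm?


An open box. The internal width is 279 mm.

A 319×477 base slab with four walls standing on it — an open box. The base is 319 mm wide and the walls are 20 mm thick, so the internal width is 319 − 2 × 20 = 279 mm.


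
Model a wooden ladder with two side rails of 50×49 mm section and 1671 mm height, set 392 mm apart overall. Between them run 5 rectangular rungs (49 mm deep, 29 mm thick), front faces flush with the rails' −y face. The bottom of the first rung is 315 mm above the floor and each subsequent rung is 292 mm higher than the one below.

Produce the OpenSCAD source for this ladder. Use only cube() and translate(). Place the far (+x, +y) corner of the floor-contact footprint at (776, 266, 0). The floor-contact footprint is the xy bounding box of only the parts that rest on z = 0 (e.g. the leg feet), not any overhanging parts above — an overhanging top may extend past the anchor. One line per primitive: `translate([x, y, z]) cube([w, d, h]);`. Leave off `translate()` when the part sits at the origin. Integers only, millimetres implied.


translate([384, 217, 0]) cube([50, 49, 1671]);
translate([726, 217, 0]) cube([50, 49, 1671]);
translate([434, 217, 315]) cube([292, 49, 29]);
translate([434, 217, 607]) cube([292, 49, 29]);
translate([434, 217, 899]) cube([292, 49, 29]);
translate([434, 217, 1191]) cube([292, 49, 29]);
translate([434, 217, 1483]) cube([292, 49, 29]);


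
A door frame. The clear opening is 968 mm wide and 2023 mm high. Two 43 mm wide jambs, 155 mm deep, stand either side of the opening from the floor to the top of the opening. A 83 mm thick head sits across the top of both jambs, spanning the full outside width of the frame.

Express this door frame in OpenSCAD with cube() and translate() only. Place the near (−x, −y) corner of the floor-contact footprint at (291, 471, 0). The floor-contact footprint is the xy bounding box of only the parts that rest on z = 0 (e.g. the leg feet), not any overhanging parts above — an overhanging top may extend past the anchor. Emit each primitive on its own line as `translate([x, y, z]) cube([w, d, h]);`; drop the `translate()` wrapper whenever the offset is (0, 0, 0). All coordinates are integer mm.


translate([291, 471, 0]) cube([43, 155, 2023]);
translate([1302, 471, 0]) cube([43, 155, 2023]);
translate([291, 471, 2023]) cube([1054, 155, 83]);


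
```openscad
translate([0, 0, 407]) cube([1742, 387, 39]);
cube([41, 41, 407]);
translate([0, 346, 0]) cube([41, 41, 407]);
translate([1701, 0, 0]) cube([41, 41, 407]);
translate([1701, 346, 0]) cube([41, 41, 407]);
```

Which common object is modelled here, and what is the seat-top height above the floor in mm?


A bench. The seat-top height is 446 mm.

A long slab on four corner posts — a bench. The slab sits at z = 407 with thickness 39, so the top is 407 + 39 = 446 mm.


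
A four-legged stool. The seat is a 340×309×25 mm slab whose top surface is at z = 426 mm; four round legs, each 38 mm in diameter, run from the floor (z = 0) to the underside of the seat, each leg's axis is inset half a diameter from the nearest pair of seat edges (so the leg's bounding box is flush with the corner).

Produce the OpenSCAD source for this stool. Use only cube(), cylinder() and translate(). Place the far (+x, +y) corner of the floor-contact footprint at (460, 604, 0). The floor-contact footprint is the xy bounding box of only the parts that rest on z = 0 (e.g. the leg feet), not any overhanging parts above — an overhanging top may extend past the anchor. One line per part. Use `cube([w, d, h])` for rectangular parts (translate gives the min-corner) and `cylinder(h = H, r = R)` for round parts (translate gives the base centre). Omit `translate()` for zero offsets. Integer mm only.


translate([120, 295, 401]) cube([340, 309, 25]);
translate([139, 314, 0]) cylinder(h = 401, r = 19);
translate([441, 314, 0]) cylinder(h = 401, r = 19);
translate([139, 585, 0]) cylinder(h = 401, r = 19);
translate([441, 585, 0]) cylinder(h = 401, r = 19);


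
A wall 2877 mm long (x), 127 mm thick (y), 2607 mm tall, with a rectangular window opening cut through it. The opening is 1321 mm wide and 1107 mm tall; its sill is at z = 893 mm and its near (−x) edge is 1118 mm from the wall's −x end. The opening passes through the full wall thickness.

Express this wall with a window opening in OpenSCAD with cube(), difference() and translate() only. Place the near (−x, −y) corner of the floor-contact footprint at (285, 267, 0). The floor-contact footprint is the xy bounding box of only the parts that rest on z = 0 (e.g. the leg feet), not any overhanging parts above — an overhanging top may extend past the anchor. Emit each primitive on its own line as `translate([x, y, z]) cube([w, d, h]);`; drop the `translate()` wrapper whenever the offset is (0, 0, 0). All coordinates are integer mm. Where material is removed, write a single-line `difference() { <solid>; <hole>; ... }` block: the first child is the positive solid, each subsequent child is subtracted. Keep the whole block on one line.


difference() { translate([285, 267, 0]) cube([2877, 127, 2607]); translate([1403, 267, 893]) cube([1321, 127, 1107]); }


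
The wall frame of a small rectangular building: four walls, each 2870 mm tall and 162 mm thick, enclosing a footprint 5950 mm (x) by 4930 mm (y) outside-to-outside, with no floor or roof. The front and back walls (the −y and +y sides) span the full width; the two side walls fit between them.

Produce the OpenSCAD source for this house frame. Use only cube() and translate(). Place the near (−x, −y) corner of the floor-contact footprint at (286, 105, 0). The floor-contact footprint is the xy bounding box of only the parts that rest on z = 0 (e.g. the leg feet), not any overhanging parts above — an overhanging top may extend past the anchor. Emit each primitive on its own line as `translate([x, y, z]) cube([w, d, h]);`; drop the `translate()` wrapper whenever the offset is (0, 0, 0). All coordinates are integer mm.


translate([286, 105, 0]) cube([5950, 162, 2870]);
translate([286, 4873, 0]) cube([5950, 162, 2870]);
translate([286, 267, 0]) cube([162, 4606, 2870]);
translate([6074, 267, 0]) cube([162, 4606, 2870]);


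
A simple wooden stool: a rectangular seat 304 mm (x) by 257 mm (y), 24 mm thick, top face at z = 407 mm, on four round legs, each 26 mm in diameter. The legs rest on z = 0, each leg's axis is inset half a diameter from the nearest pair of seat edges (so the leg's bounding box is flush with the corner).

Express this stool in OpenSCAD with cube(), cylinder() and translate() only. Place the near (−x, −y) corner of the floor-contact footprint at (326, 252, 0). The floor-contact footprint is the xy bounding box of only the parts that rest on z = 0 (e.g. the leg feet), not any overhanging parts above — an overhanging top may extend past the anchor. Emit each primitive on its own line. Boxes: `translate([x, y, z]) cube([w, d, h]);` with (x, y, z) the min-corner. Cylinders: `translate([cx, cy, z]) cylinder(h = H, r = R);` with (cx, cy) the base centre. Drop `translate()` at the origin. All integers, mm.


// leg_h = 407 - 24 = 383
translate([326, 252, 383]) cube([304, 257, 24]);
translate([339, 265, 0]) cylinder(h = 383, r = 13);
translate([617, 265, 0]) cylinder(h = 383, r = 13);
translate([339, 496, 0]) cylinder(h = 383, r = 13);
translate([617, 496, 0]) cylinder(h = 383, r = 13);


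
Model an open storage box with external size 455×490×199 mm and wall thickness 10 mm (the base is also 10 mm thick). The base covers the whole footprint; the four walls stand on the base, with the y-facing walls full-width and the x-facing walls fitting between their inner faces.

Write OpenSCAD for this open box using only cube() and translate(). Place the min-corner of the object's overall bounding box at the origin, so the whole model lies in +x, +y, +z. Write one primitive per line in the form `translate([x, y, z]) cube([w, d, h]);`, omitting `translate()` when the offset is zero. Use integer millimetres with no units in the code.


cube([455, 490, 10]);
translate([0, 0, 10]) cube([455, 10, 189]);
translate([0, 480, 10]) cube([455, 10, 189]);
translate([0, 10, 10]) cube([10, 470, 189]);
translate([445, 10, 10]) cube([10, 470, 189]);


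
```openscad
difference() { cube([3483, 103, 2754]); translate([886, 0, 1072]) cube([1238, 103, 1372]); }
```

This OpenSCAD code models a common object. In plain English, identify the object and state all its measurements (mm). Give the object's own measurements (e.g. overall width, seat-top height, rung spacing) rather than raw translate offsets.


A wall 3483 mm long (x), 103 mm thick (y), 2754 mm tall, with a rectangular window opening cut through it. The opening is 1238 mm wide and 1372 mm tall; its sill is at z = 1072 mm and its near (−x) edge is 886 mm from the wall's −x end. The opening passes through the full wall thickness.


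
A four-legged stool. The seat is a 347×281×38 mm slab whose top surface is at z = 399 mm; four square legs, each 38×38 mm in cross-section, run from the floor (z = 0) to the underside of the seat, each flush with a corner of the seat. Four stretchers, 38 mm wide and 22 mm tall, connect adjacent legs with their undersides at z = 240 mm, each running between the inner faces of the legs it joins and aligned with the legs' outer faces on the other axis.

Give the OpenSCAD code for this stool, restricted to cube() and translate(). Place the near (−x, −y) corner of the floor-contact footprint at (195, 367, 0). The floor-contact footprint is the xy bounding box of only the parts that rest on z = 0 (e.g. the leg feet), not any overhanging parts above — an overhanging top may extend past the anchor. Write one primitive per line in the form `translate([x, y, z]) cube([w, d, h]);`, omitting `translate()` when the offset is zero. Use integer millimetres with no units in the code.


translate([195, 367, 361]) cube([347, 281, 38]);
translate([195, 367, 0]) cube([38, 38, 361]);
translate([504, 367, 0]) cube([38, 38, 361]);
translate([195, 610, 0]) cube([38, 38, 361]);
translate([504, 610, 0]) cube([38, 38, 361]);
translate([233, 367, 240]) cube([271, 38, 22]);
translate([233, 610, 240]) cube([271, 38, 22]);
translate([195, 405, 240]) cube([38, 205, 22]);
translate([504, 405, 240]) cube([38, 205, 22]);


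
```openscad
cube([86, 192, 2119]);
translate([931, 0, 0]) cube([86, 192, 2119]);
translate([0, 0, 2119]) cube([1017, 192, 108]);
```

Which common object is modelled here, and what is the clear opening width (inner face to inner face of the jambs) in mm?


A door frame. The clear opening width is 845 mm.

Two 2119 mm tall posts with a header on top — a door frame. The left jamb is 86 mm wide at x = 0; the right jamb starts at x = 931. The clear opening is 931 − 86 = 845 mm.


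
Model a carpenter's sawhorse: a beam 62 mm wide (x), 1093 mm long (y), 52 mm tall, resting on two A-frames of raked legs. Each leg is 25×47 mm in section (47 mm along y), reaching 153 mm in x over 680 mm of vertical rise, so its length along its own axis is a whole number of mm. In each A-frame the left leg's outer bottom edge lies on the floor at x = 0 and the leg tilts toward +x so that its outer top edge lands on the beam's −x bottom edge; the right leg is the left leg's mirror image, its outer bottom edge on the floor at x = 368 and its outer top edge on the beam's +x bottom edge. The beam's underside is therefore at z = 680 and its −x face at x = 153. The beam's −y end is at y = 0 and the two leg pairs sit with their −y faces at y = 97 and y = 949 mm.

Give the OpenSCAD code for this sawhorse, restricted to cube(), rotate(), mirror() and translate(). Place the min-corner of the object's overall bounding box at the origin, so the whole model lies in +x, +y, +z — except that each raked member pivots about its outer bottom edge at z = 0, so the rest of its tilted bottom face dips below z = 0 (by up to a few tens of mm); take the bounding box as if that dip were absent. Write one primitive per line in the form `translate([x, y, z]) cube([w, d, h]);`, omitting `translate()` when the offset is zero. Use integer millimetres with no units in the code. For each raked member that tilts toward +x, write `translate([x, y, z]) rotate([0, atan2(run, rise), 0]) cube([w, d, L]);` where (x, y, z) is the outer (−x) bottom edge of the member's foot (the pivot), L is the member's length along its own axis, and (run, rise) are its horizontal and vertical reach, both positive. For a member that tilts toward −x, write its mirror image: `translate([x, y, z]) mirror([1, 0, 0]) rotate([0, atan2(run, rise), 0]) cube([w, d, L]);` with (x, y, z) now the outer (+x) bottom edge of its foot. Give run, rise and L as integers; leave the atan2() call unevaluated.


translate([153, 0, 680]) cube([62, 1093, 52]);
translate([0, 97, 0]) rotate([0, atan2(153, 680), 0]) cube([25, 47, 697]);
translate([368, 97, 0]) mirror([1, 0, 0]) rotate([0, atan2(153, 680), 0]) cube([25, 47, 697]);
translate([0, 949, 0]) rotate([0, atan2(153, 680), 0]) cube([25, 47, 697]);
translate([368, 949, 0]) mirror([1, 0, 0]) rotate([0, atan2(153, 680), 0]) cube([25, 47, 697]);


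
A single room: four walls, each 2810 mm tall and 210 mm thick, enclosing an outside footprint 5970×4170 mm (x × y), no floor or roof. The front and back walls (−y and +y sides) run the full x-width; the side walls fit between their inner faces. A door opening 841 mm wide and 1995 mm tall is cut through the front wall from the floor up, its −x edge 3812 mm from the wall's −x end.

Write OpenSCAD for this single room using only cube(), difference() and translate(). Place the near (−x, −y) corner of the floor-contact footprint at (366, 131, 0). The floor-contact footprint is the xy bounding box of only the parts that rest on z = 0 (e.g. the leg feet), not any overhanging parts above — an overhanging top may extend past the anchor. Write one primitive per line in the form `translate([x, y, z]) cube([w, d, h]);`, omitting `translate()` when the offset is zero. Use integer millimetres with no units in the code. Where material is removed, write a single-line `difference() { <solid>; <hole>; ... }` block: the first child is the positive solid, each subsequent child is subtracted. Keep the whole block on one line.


difference() { translate([366, 131, 0]) cube([5970, 210, 2810]); translate([4178, 131, 0]) cube([841, 210, 1995]); }
translate([366, 4091, 0]) cube([5970, 210, 2810]);
translate([366, 341, 0]) cube([210, 3750, 2810]);
translate([6126, 341, 0]) cube([210, 3750, 2810]);


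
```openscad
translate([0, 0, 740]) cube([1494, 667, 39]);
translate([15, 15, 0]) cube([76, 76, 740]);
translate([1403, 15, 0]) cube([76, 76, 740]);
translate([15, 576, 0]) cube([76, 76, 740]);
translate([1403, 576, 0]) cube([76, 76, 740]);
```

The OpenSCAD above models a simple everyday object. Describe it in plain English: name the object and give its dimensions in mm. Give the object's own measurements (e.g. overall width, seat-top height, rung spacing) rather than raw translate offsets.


A table: top 1494 mm (x) × 667 mm (y), 39 mm thick, upper face at z = 779 mm, on four 76×76 mm square legs, each inset 15 mm from the nearest pair of top edges from z = 0 to the bottom of the top.


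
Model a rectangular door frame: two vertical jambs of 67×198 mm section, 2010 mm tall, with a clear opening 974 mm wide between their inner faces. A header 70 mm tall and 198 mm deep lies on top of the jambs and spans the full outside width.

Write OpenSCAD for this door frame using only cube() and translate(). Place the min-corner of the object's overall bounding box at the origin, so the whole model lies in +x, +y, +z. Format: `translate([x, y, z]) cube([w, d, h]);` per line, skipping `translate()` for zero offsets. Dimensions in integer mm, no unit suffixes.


cube([67, 198, 2010]);
translate([1041, 0, 0]) cube([67, 198, 2010]);
translate([0, 0, 2010]) cube([1108, 198, 70]);


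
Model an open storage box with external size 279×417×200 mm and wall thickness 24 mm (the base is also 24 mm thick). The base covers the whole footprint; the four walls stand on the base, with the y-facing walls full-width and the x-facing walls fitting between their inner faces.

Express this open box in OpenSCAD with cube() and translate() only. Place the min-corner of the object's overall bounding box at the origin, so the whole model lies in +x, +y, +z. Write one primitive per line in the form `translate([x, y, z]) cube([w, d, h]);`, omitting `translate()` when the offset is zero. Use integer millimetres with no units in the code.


cube([279, 417, 24]);
translate([0, 0, 24]) cube([279, 24, 176]);
translate([0, 393, 24]) cube([279, 24, 176]);
translate([0, 24, 24]) cube([24, 369, 176]);
translate([255, 24, 24]) cube([24, 369, 176]);


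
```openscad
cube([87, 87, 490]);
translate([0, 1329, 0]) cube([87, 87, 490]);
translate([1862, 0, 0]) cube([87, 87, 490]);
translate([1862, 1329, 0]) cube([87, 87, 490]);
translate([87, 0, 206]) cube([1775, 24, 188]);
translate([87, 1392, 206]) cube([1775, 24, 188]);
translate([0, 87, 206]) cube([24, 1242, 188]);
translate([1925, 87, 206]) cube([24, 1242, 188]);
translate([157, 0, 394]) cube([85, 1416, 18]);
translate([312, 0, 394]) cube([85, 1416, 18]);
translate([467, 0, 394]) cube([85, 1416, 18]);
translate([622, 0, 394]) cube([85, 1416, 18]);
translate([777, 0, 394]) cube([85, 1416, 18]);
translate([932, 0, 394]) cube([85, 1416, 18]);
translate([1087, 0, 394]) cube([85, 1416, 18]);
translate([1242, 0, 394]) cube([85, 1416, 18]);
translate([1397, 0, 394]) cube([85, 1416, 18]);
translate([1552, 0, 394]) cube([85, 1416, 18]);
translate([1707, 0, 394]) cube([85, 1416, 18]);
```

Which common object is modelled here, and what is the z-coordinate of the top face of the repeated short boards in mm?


A bed frame. The slat-top height is 412 mm.

Four posts, four rails, and a row of slats — a bed frame. Slats sit on the rails at z = 206 + 188 = 394; with slat thickness 18, the top is 412 mm.


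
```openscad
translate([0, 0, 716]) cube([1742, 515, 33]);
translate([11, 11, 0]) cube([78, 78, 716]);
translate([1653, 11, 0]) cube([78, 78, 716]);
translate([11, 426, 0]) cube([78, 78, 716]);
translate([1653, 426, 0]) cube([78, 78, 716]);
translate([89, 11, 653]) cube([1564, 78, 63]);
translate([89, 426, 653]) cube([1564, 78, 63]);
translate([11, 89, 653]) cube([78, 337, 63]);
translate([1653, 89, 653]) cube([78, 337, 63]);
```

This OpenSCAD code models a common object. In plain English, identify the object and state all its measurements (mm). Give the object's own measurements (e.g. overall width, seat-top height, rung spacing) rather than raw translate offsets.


A table: top 1742 mm (x) × 515 mm (y), 33 mm thick, upper face at z = 749 mm, on four 78×78 mm square legs, each inset 11 mm from the nearest pair of top edges from z = 0 to the bottom of the top. Four apron rails, 78 mm thick and 63 mm tall, run between adjacent legs with their top edges flush with the underside of the top and their outer faces flush with the legs' outer faces.


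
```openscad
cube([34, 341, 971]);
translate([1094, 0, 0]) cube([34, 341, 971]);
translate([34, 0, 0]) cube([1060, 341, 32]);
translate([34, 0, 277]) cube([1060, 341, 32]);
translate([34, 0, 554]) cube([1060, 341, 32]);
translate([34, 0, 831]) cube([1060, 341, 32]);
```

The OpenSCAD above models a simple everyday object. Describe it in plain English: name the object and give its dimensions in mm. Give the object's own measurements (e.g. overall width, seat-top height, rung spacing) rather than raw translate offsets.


An open bookshelf. Two side panels, each 34 mm thick, 341 mm deep and 971 mm tall, stand 1128 mm apart (outside-to-outside). Between them sit 4 shelves, each 32 mm thick and 341 mm deep, spanning the full gap between the sides. The bottom shelf rests on the floor (its underside at z = 0) and the clear gap between one shelf's top and the next shelf's underside is 245 mm.


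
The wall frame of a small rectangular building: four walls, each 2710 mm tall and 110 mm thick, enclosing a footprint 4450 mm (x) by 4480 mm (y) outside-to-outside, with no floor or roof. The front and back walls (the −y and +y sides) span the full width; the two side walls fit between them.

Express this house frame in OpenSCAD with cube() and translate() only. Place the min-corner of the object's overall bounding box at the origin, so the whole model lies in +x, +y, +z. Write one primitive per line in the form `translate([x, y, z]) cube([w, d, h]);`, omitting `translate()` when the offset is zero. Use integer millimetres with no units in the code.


cube([4450, 110, 2710]);
translate([0, 4370, 0]) cube([4450, 110, 2710]);
translate([0, 110, 0]) cube([110, 4260, 2710]);
translate([4340, 110, 0]) cube([110, 4260, 2710]);
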